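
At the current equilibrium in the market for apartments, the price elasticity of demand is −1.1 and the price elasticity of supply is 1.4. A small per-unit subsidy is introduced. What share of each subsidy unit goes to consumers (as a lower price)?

For a small subsidy around the equilibrium, the benefit split depends on the relative slopes, which at a point are proportional to the elasticities.
Buyer share = εs/(εs + |εd|) = 1.4/(1.4 + 1.1) = 0.56; seller share = |εd|/(εs + |εd|) = 0.44.

Consumer share = 0.56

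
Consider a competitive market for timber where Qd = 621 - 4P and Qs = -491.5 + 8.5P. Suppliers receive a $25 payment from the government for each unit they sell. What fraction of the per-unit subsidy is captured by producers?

Producer share = 0.32

Pre-subsidy: 621 - 4P = -491.5 + 8.5P gives P* = 89, Q* = 265.
With the subsidy, sellers receive Ps = Pb + 25 for each unit, where Pb is the price buyers pay.
Supply in terms of Pb becomes Qs = -491.5 + 8.5(Pb + 25) = -279 + 8.5Pb. Setting this equal to demand: 621 - 4Pb = -279 + 8.5Pb, so Pb = 72.
Sellers receive Ps = 72 + 25 = 97; Q' = 621 − 4·72 = 333.
Buyers' price falls by P* − Pb = 89 − 72 = 17; sellers' price rises by Ps − P* = 97 − 89 = 8.
So producers capture 8/25 = 0.32 of each unit of subsidy.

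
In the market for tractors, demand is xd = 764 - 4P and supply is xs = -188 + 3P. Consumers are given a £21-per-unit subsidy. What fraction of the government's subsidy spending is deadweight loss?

Pre-subsidy: 764 - 4P = -188 + 3P gives P* = 136, x* = 220.
With the rebate, buyers effectively pay Pb = Ps − 21, where Ps is the price sellers receive.
Demand in terms of Ps becomes xd = 764 − 4(Ps − 21) = 848 - 4Ps. Setting this equal to supply: 848 - 4Ps = -188 + 3Ps, so Ps = 148.
Buyers pay Pb = 148 − 21 = 127; x' = -188 + 3·148 = 256.
ΔCS = ½(220 + 256)(136 − 127) = 2142; ΔPS = ½(220 + 256)(148 − 136) = 2856.
Government spending = 21 × 256 = 5376.
DWL = ½ × 21 × (256 − 220) = 378; fraction = 378 / 5376 = 0.0703125.

DWL / government spending = 0.0703125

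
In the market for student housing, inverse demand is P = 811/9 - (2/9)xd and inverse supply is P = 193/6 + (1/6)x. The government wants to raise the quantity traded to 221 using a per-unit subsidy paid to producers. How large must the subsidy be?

At x = 221, from the demand curve buyers pay Pb = 811/9 − (2/9)·221 = 41; from the supply curve sellers need Ps = 193/6 + (1/6)·221 = 69.
The subsidy must fill the gap: s = Ps − Pb = 69 − 41 = 28.

Required subsidy s = 28 per unit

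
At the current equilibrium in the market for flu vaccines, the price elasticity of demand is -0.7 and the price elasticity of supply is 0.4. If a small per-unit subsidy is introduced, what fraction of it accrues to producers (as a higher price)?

Producer share = 7/11

For a small subsidy around the equilibrium, the benefit split depends on the relative slopes, which at a point are proportional to the elasticities.
Buyer share = εs/(εs + |εd|) = 0.4/(0.4 + 0.7) = 4/11; seller share = |εd|/(εs + |εd|) = 7/11.
So producers capture 7/11 of the subsidy.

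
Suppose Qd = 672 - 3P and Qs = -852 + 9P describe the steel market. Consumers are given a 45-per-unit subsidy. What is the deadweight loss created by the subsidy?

Pre-subsidy: 672 - 3P = -852 + 9P gives P* = 127, Q* = 291.
With the rebate, buyers effectively pay Pb = Ps − 45, where Ps is the price sellers receive.
Demand in terms of Ps becomes Qd = 672 − 3(Ps − 45) = 807 - 3Ps. Setting this equal to supply: 807 - 3Ps = -852 + 9Ps, so Ps = 138.25.
Buyers pay Pb = 138.25 − 45 = 93.25; Q' = -852 + 9·138.25 = 392.25.
The subsidy expands output by 392.25 − 291 = 101.25 past the efficient level; on those units the gap between marginal cost and willingness to pay runs from 0 up to 45.
DWL = ½ × 45 × 101.25 = 2278.125.

Deadweight loss = 2278.125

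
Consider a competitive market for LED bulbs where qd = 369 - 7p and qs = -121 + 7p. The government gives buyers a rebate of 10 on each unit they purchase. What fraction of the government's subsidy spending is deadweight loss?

Pre-subsidy: 369 - 7p = -121 + 7p gives p* = 35, q* = 124.
With the rebate, buyers effectively pay pb = ps − 10, where ps is the price sellers receive.
Demand in terms of ps becomes qd = 369 − 7(ps − 10) = 439 - 7ps. Setting this equal to supply: 439 - 7ps = -121 + 7ps, so ps = 40.
Buyers pay pb = 40 − 10 = 30; q' = -121 + 7·40 = 159.
ΔCS = ½(124 + 159)(35 − 30) = 707.5; ΔPS = ½(124 + 159)(40 − 35) = 707.5.
Government spending = 10 × 159 = 1590.
DWL = ½ × 10 × (159 − 124) = 175; fraction = 175 / 1590 = 35/318.

DWL / government spending = 35/318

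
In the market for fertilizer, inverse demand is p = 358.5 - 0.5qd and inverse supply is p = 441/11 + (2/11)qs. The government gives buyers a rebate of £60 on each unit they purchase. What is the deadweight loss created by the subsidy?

Pre-subsidy: 358.5 - 0.5q = 441/11 + (2/11)q gives q* = 467 and p* = 125.
With the rebate, buyers effectively pay pb = ps − 60, where ps is the price sellers receive.
On the curves, pb = 358.5 - 0.5q and ps = 441/11 + (2/11)q; the wedge ps − pb = 60 gives 441/11 + (2/11)q − (358.5 - 0.5q) = 60, so q' = 555.
Then pb = 358.5 − 0.5·555 = 81 and ps = 441/11 + (2/11)·555 = 141.
The subsidy expands output by 555 − 467 = 88 past the efficient level; on those units the gap between marginal cost and willingness to pay runs from 0 up to 60.
DWL = ½ × 60 × 88 = 2640.

Deadweight loss = £2640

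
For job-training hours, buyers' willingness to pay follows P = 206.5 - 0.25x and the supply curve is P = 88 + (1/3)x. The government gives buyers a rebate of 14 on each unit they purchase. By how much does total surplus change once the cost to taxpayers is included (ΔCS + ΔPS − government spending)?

Net change in total surplus = -168

Pre-subsidy: 206.5 - 0.25x = 88 + (1/3)x gives x* = 1422/7 and P* = 1090/7.
With the rebate, buyers effectively pay Pb = Ps − 14, where Ps is the price sellers receive.
On the curves, Pb = 206.5 - 0.25x and Ps = 88 + (1/3)x; the wedge Ps − Pb = 14 gives 88 + (1/3)x − (206.5 - 0.25x) = 14, so x' = 1590/7.
Then Pb = 206.5 − 0.25·(1590/7) = 1048/7 and Ps = 88 + (1/3)·(1590/7) = 1146/7.
ΔCS = ½(1422/7 + 1590/7)(1090/7 − 1048/7) = 9036/7; ΔPS = ½(1422/7 + 1590/7)(1146/7 − 1090/7) = 12048/7.
Government spending = 14 × 1590/7 = 3180.
Net change = 9036/7 + 12048/7 − 3180 = -168. The loss equals the DWL triangle ½·14·24.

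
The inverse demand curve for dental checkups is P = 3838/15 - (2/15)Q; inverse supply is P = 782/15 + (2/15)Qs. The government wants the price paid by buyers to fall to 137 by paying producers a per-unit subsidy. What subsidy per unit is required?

At a buyer price of 137, quantity demanded is 1919 − 7.5·137 = 891.5.
Sellers supply 891.5 only when they receive Ps = 782/15 + (2/15)·891.5 = 171.
s = Ps − Pb = 171 − 137 = 34.

Required subsidy s = 34 per unit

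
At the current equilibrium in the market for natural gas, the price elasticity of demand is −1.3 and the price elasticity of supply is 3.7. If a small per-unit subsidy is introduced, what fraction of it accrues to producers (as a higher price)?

Producer share = 0.26

For a small subsidy around the equilibrium, the benefit split depends on the relative slopes, which at a point are proportional to the elasticities.
Buyer share = εs/(εs + |εd|) = 3.7/(3.7 + 1.3) = 0.74; seller share = |εd|/(εs + |εd|) = 0.26.
So producers capture 0.26 of the subsidy.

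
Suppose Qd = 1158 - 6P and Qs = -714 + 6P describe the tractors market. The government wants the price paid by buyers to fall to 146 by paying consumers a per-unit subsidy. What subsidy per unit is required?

At a buyer price of 146, quantity demanded is 1158 − 6·146 = 282.
Sellers supply 282 only when they receive Ps with -714 + 6·Ps = 282, i.e. Ps = 166.
s = Ps − Pb = 166 − 146 = 20.

Required subsidy s = 20 per unit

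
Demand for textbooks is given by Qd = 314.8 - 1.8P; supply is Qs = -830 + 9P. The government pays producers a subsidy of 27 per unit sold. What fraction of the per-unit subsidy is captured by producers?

Pre-subsidy: 314.8 - 1.8P = -830 + 9P gives P* = 106, Q* = 124.
With the subsidy, sellers receive Ps = Pb + 27 for each unit, where Pb is the price buyers pay.
Supply in terms of Pb becomes Qs = -830 + 9(Pb + 27) = -587 + 9Pb. Setting this equal to demand: 314.8 - 1.8Pb = -587 + 9Pb, so Pb = 83.5.
Sellers receive Ps = 83.5 + 27 = 110.5; Q' = 314.8 − 1.8·83.5 = 164.5.
Buyers' price falls by P* − Pb = 106 − 83.5 = 22.5; sellers' price rises by Ps − P* = 110.5 − 106 = 4.5.
So producers capture 4.5/27 = 1/6 of each unit of subsidy.

Producer share = 1/6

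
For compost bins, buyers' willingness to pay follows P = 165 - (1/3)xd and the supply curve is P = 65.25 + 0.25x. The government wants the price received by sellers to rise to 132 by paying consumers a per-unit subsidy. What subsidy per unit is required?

At a seller price of 132, quantity supplied is -261 + 4·132 = 267.
Buyers absorb 267 only when they pay Pb = 165 − (1/3)·267 = 76.
s = Ps − Pb = 132 − 76 = 56.

Required subsidy s = 56 per unit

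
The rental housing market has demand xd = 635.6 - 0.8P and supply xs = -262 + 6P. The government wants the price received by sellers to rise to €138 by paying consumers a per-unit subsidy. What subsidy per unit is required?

At a seller price of 138, quantity supplied is -262 + 6·138 = 566.
Buyers absorb 566 only when they pay Pb with 635.6 − 0.8·Pb = 566, i.e. Pb = 87.
s = Ps − Pb = 138 − 87 = 51.

Required subsidy s = €51 per unit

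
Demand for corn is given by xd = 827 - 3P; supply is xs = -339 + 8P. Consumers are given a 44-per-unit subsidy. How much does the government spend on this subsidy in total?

Government cost = 26620

Pre-subsidy: 827 - 3P = -339 + 8P gives P* = 106, x* = 509.
With the rebate, buyers effectively pay Pb = Ps − 44, where Ps is the price sellers receive.
Demand in terms of Ps becomes xd = 827 − 3(Ps − 44) = 959 - 3Ps. Setting this equal to supply: 959 - 3Ps = -339 + 8Ps, so Ps = 118.
Buyers pay Pb = 118 − 44 = 74; x' = -339 + 8·118 = 605.
Government outlay = subsidy × quantity = 44 × 605 = 26620.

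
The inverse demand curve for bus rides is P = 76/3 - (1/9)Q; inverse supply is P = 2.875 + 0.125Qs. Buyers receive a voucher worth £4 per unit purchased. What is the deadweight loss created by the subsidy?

Deadweight loss = 576/17

Pre-subsidy: 76/3 - (1/9)Q = 2.875 + 0.125Q gives Q* = 1617/17 and P* = 251/17.
With the rebate, buyers effectively pay Pb = Ps − 4, where Ps is the price sellers receive.
On the curves, Pb = 76/3 - (1/9)Q and Ps = 2.875 + 0.125Q; the wedge Ps − Pb = 4 gives 2.875 + 0.125Q − (76/3 - (1/9)Q) = 4, so Q' = 1905/17.
Then Pb = 76/3 − (1/9)·(1905/17) = 219/17 and Ps = 2.875 + 0.125·(1905/17) = 287/17.
The subsidy expands output by 1905/17 − 1617/17 = 288/17 past the efficient level; on those units the gap between marginal cost and willingness to pay runs from 0 up to 4.
DWL = ½ × 4 × 288/17 = 576/17.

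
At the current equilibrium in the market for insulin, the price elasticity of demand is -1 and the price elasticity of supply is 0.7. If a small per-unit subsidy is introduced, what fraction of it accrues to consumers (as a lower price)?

For a small subsidy around the equilibrium, the benefit split depends on the relative slopes, which at a point are proportional to the elasticities.
Buyer share = εs/(εs + |εd|) = 0.7/(0.7 + 1) = 7/17; seller share = |εd|/(εs + |εd|) = 10/17.

Consumer share = 7/17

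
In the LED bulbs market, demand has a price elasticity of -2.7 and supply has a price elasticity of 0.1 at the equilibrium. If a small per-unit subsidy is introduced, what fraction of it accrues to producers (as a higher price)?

For a small subsidy around the equilibrium, the benefit split depends on the relative slopes, which at a point are proportional to the elasticities.
Buyer share = εs/(εs + |εd|) = 0.1/(0.1 + 2.7) = 1/28; seller share = |εd|/(εs + |εd|) = 27/28.
So producers capture 27/28 of the subsidy.

Producer share = 27/28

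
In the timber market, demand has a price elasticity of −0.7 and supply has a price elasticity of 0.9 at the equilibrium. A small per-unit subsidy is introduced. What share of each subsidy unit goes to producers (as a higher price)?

Producer share = 0.4375

For a small subsidy around the equilibrium, the benefit split depends on the relative slopes, which at a point are proportional to the elasticities.
Buyer share = εs/(εs + |εd|) = 0.9/(0.9 + 0.7) = 0.5625; seller share = |εd|/(εs + |εd|) = 0.4375.
So producers capture 0.4375 of the subsidy.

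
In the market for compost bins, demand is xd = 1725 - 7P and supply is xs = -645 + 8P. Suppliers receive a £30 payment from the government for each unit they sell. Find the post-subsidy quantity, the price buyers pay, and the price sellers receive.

x' = 731; buyers pay £142; sellers receive £172

Pre-subsidy: 1725 - 7P = -645 + 8P gives P* = 158, x* = 619.
With the subsidy, sellers receive Ps = Pb + 30 for each unit, where Pb is the price buyers pay.
Supply in terms of Pb becomes xs = -645 + 8(Pb + 30) = -405 + 8Pb. Setting this equal to demand: 1725 - 7Pb = -405 + 8Pb, so Pb = 142.
Sellers receive Ps = 142 + 30 = 172; x' = 1725 − 7·142 = 731.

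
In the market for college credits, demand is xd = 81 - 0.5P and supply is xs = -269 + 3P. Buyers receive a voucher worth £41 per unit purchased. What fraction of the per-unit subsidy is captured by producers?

Producer share = 1/7

Pre-subsidy: 81 - 0.5P = -269 + 3P gives P* = 100, x* = 31.
With the rebate, buyers effectively pay Pb = Ps − 41, where Ps is the price sellers receive.
Demand in terms of Ps becomes xd = 81 − 0.5(Ps − 41) = 101.5 - 0.5Ps. Setting this equal to supply: 101.5 - 0.5Ps = -269 + 3Ps, so Ps = 741/7.
Buyers pay Pb = 741/7 − 41 = 454/7; x' = -269 + 3·(741/7) = 340/7.
Buyers' price falls by P* − Pb = 100 − 454/7 = 246/7; sellers' price rises by Ps − P* = 741/7 − 100 = 41/7.
So producers capture (41/7)/41 = 1/7 of each unit of subsidy.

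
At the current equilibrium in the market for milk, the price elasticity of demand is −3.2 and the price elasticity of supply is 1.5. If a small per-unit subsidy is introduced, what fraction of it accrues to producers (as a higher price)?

For a small subsidy around the equilibrium, the benefit split depends on the relative slopes, which at a point are proportional to the elasticities.
Buyer share = εs/(εs + |εd|) = 1.5/(1.5 + 3.2) = 15/47; seller share = |εd|/(εs + |εd|) = 32/47.
So producers capture 32/47 of the subsidy.

Producer share = 32/47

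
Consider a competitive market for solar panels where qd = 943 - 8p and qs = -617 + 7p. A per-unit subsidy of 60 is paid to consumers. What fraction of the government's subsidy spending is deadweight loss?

Pre-subsidy: 943 - 8p = -617 + 7p gives p* = 104, q* = 111.
With the rebate, buyers effectively pay pb = ps − 60, where ps is the price sellers receive.
Demand in terms of ps becomes qd = 943 − 8(ps − 60) = 1423 - 8ps. Setting this equal to supply: 1423 - 8ps = -617 + 7ps, so ps = 136.
Buyers pay pb = 136 − 60 = 76; q' = -617 + 7·136 = 335.
ΔCS = ½(111 + 335)(104 − 76) = 6244; ΔPS = ½(111 + 335)(136 − 104) = 7136.
Government spending = 60 × 335 = 20100.
DWL = ½ × 60 × (335 − 111) = 6720; fraction = 6720 / 20100 = 112/335.

DWL / government spending = 112/335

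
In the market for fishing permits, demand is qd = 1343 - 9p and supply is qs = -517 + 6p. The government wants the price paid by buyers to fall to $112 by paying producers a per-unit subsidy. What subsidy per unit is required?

At a buyer price of 112, quantity demanded is 1343 − 9·112 = 335.
Sellers supply 335 only when they receive ps with -517 + 6·ps = 335, i.e. ps = 142.
s = ps − pb = 142 − 112 = 30.

Required subsidy s = $30 per unit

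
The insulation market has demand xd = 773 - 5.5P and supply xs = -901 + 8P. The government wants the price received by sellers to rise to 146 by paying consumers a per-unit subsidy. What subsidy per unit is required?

Required subsidy s = 54 per unit

At a seller price of 146, quantity supplied is -901 + 8·146 = 267.
Buyers absorb 267 only when they pay Pb with 773 − 5.5·Pb = 267, i.e. Pb = 92.
s = Ps − Pb = 146 − 92 = 54.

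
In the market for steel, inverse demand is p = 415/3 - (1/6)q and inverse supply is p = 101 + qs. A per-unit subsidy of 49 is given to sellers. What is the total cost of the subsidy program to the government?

Pre-subsidy: 415/3 - (1/6)q = 101 + q gives q* = 32 and p* = 133.
With the subsidy, sellers receive ps = pb + 49 for each unit, where pb is the price buyers pay.
On the curves, pb = 415/3 - (1/6)q and ps = 101 + q; the wedge ps − pb = 49 gives 101 + q − (415/3 - (1/6)q) = 49, so q' = 74.
Then pb = 415/3 − (1/6)·74 = 126 and ps = 101 + 1·74 = 175.
Government outlay = subsidy × quantity = 49 × 74 = 3626.

Government cost = 3626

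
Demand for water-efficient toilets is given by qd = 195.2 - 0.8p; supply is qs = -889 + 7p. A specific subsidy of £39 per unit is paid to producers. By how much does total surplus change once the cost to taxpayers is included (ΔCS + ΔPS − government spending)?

Pre-subsidy: 195.2 - 0.8p = -889 + 7p gives p* = 139, q* = 84.
With the subsidy, sellers receive ps = pb + 39 for each unit, where pb is the price buyers pay.
Supply in terms of pb becomes qs = -889 + 7(pb + 39) = -616 + 7pb. Setting this equal to demand: 195.2 - 0.8pb = -616 + 7pb, so pb = 104.
Sellers receive ps = 104 + 39 = 143; q' = 195.2 − 0.8·104 = 112.
ΔCS = ½(84 + 112)(139 − 104) = 3430; ΔPS = ½(84 + 112)(143 − 139) = 392.
Government spending = 39 × 112 = 4368.
Net change = 3430 + 392 − 4368 = -546. The loss equals the DWL triangle ½·39·28.

Net change in total surplus = -£546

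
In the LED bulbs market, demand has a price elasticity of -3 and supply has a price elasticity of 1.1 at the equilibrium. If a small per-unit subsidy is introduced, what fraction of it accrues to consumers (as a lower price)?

For a small subsidy around the equilibrium, the benefit split depends on the relative slopes, which at a point are proportional to the elasticities.
Buyer share = εs/(εs + |εd|) = 1.1/(1.1 + 3) = 11/41; seller share = |εd|/(εs + |εd|) = 30/41.

Consumer share = 11/41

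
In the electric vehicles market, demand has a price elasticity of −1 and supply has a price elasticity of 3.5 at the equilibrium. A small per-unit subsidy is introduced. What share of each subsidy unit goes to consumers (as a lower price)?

Consumer share = 7/9

For a small subsidy around the equilibrium, the benefit split depends on the relative slopes, which at a point are proportional to the elasticities.
Buyer share = εs/(εs + |εd|) = 3.5/(3.5 + 1) = 7/9; seller share = |εd|/(εs + |εd|) = 2/9.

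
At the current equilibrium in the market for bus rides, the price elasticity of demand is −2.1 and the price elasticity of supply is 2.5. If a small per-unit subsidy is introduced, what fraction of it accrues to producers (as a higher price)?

Producer share = 21/46

For a small subsidy around the equilibrium, the benefit split depends on the relative slopes, which at a point are proportional to the elasticities.
Buyer share = εs/(εs + |εd|) = 2.5/(2.5 + 2.1) = 25/46; seller share = |εd|/(εs + |εd|) = 21/46.
So producers capture 21/46 of the subsidy.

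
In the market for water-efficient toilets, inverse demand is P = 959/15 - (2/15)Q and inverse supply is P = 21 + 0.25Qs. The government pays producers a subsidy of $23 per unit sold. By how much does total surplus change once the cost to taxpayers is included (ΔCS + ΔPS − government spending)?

Net change in total surplus = -$690

Pre-subsidy: 959/15 - (2/15)Q = 21 + 0.25Q gives Q* = 112 and P* = 49.
With the subsidy, sellers receive Ps = Pb + 23 for each unit, where Pb is the price buyers pay.
On the curves, Pb = 959/15 - (2/15)Q and Ps = 21 + 0.25Q; the wedge Ps − Pb = 23 gives 21 + 0.25Q − (959/15 - (2/15)Q) = 23, so Q' = 172.
Then Pb = 959/15 − (2/15)·172 = 41 and Ps = 21 + 0.25·172 = 64.
ΔCS = ½(112 + 172)(49 − 41) = 1136; ΔPS = ½(112 + 172)(64 − 49) = 2130.
Government spending = 23 × 172 = 3956.
Net change = 1136 + 2130 − 3956 = -690. The loss equals the DWL triangle ½·23·60.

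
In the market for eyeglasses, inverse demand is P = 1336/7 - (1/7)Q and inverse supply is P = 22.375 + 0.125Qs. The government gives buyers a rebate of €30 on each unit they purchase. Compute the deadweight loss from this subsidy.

Pre-subsidy: 1336/7 - (1/7)Q = 22.375 + 0.125Q gives Q* = 629 and P* = 101.
With the rebate, buyers effectively pay Pb = Ps − 30, where Ps is the price sellers receive.
On the curves, Pb = 1336/7 - (1/7)Q and Ps = 22.375 + 0.125Q; the wedge Ps − Pb = 30 gives 22.375 + 0.125Q − (1336/7 - (1/7)Q) = 30, so Q' = 741.
Then Pb = 1336/7 − (1/7)·741 = 85 and Ps = 22.375 + 0.125·741 = 115.
The subsidy expands output by 741 − 629 = 112 past the efficient level; on those units the gap between marginal cost and willingness to pay runs from 0 up to 30.
DWL = ½ × 30 × 112 = 1680.

Deadweight loss = €1680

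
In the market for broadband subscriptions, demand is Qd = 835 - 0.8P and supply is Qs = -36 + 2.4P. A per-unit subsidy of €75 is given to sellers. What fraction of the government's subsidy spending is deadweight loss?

Pre-subsidy: 835 - 0.8P = -36 + 2.4P gives P* = 272.1875, Q* = 617.25.
With the subsidy, sellers receive Ps = Pb + 75 for each unit, where Pb is the price buyers pay.
Supply in terms of Pb becomes Qs = -36 + 2.4(Pb + 75) = 144 + 2.4Pb. Setting this equal to demand: 835 - 0.8Pb = 144 + 2.4Pb, so Pb = 215.9375.
Sellers receive Ps = 215.9375 + 75 = 290.9375; Q' = 835 − 0.8·215.9375 = 662.25.
ΔCS = ½(617.25 + 662.25)(272.1875 − 215.9375) = 35985.9375; ΔPS = ½(617.25 + 662.25)(290.9375 − 272.1875) = 11995.3125.
Government spending = 75 × 662.25 = 49668.75.
DWL = ½ × 75 × (662.25 − 617.25) = 1687.5; fraction = 1687.5 / 49668.75 = 30/883.

DWL / government spending = 30/883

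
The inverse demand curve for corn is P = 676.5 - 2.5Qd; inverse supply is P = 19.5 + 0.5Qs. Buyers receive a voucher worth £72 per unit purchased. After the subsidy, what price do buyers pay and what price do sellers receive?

Pre-subsidy: 676.5 - 2.5Q = 19.5 + 0.5Q gives Q* = 219 and P* = 129.
With the rebate, buyers effectively pay Pb = Ps − 72, where Ps is the price sellers receive.
On the curves, Pb = 676.5 - 2.5Q and Ps = 19.5 + 0.5Q; the wedge Ps − Pb = 72 gives 19.5 + 0.5Q − (676.5 - 2.5Q) = 72, so Q' = 243.
Then Pb = 676.5 − 2.5·243 = 69 and Ps = 19.5 + 0.5·243 = 141.

Buyers pay £69; sellers receive £141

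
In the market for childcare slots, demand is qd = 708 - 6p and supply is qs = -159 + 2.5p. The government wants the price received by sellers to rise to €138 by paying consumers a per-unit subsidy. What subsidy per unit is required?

Required subsidy s = €51 per unit

At a seller price of 138, quantity supplied is -159 + 2.5·138 = 186.
Buyers absorb 186 only when they pay pb with 708 − 6·pb = 186, i.e. pb = 87.
s = ps − pb = 138 − 87 = 51.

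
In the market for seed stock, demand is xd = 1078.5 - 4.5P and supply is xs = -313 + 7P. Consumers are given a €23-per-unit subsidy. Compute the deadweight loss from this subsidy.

Deadweight loss = €724.5

Pre-subsidy: 1078.5 - 4.5P = -313 + 7P gives P* = 121, x* = 534.
With the rebate, buyers effectively pay Pb = Ps − 23, where Ps is the price sellers receive.
Demand in terms of Ps becomes xd = 1078.5 − 4.5(Ps − 23) = 1182 - 4.5Ps. Setting this equal to supply: 1182 - 4.5Ps = -313 + 7Ps, so Ps = 130.
Buyers pay Pb = 130 − 23 = 107; x' = -313 + 7·130 = 597.
The subsidy expands output by 597 − 534 = 63 past the efficient level; on those units the gap between marginal cost and willingness to pay runs from 0 up to 23.
DWL = ½ × 23 × 63 = 724.5.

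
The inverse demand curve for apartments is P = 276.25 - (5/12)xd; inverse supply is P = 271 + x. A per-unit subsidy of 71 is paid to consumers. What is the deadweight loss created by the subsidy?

Pre-subsidy: 276.25 - (5/12)x = 271 + x gives x* = 63/17 and P* = 4670/17.
With the rebate, buyers effectively pay Pb = Ps − 71, where Ps is the price sellers receive.
On the curves, Pb = 276.25 - (5/12)x and Ps = 271 + x; the wedge Ps − Pb = 71 gives 271 + x − (276.25 - (5/12)x) = 71, so x' = 915/17.
Then Pb = 276.25 − (5/12)·(915/17) = 4315/17 and Ps = 271 + 1·(915/17) = 5522/17.
The subsidy expands output by 915/17 − 63/17 = 852/17 past the efficient level; on those units the gap between marginal cost and willingness to pay runs from 0 up to 71.
DWL = ½ × 71 × 852/17 = 30246/17.

Deadweight loss = 30246/17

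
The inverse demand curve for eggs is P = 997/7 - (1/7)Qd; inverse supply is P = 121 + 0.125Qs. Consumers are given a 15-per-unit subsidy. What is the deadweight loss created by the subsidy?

Pre-subsidy: 997/7 - (1/7)Q = 121 + 0.125Q gives Q* = 80 and P* = 131.
With the rebate, buyers effectively pay Pb = Ps − 15, where Ps is the price sellers receive.
On the curves, Pb = 997/7 - (1/7)Q and Ps = 121 + 0.125Q; the wedge Ps − Pb = 15 gives 121 + 0.125Q − (997/7 - (1/7)Q) = 15, so Q' = 136.
Then Pb = 997/7 − (1/7)·136 = 123 and Ps = 121 + 0.125·136 = 138.
The subsidy expands output by 136 − 80 = 56 past the efficient level; on those units the gap between marginal cost and willingness to pay runs from 0 up to 15.
DWL = ½ × 15 × 56 = 420.

Deadweight loss = 420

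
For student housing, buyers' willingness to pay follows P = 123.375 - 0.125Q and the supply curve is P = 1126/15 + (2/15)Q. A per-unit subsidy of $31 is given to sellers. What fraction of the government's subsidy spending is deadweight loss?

DWL / government spending = 60/307

Pre-subsidy: 123.375 - 0.125Q = 1126/15 + (2/15)Q gives Q* = 187 and P* = 100.
With the subsidy, sellers receive Ps = Pb + 31 for each unit, where Pb is the price buyers pay.
On the curves, Pb = 123.375 - 0.125Q and Ps = 1126/15 + (2/15)Q; the wedge Ps − Pb = 31 gives 1126/15 + (2/15)Q − (123.375 - 0.125Q) = 31, so Q' = 307.
Then Pb = 123.375 − 0.125·307 = 85 and Ps = 1126/15 + (2/15)·307 = 116.
ΔCS = ½(187 + 307)(100 − 85) = 3705; ΔPS = ½(187 + 307)(116 − 100) = 3952.
Government spending = 31 × 307 = 9517.
DWL = ½ × 31 × (307 − 187) = 1860; fraction = 1860 / 9517 = 60/307.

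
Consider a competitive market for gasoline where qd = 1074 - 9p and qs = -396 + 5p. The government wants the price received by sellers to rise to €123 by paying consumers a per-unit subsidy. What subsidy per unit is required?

At a seller price of 123, quantity supplied is -396 + 5·123 = 219.
Buyers absorb 219 only when they pay pb with 1074 − 9·pb = 219, i.e. pb = 95.
s = ps − pb = 123 − 95 = 28.

Required subsidy s = €28 per unit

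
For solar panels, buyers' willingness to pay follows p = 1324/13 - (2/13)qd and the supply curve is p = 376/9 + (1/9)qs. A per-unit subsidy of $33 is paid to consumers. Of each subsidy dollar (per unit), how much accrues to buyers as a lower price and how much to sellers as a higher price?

Buyers gain 594/31 per unit; sellers gain 429/31 per unit

Pre-subsidy: 1324/13 - (2/13)q = 376/9 + (1/9)q gives q* = 7028/31 and p* = 2076/31.
With the rebate, buyers effectively pay pb = ps − 33, where ps is the price sellers receive.
On the curves, pb = 1324/13 - (2/13)q and ps = 376/9 + (1/9)q; the wedge ps − pb = 33 gives 376/9 + (1/9)q − (1324/13 - (2/13)q) = 33, so q' = 10889/31.
Then pb = 1324/13 − (2/13)·(10889/31) = 1482/31 and ps = 376/9 + (1/9)·(10889/31) = 2505/31.
Buyers' price falls by p* − pb = 2076/31 − 1482/31 = 594/31; sellers' price rises by ps − p* = 2505/31 − 2076/31 = 429/31.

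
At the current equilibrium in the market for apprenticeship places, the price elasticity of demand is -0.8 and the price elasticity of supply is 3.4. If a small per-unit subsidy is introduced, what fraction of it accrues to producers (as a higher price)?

For a small subsidy around the equilibrium, the benefit split depends on the relative slopes, which at a point are proportional to the elasticities.
Buyer share = εs/(εs + |εd|) = 3.4/(3.4 + 0.8) = 17/21; seller share = |εd|/(εs + |εd|) = 4/21.
So producers capture 4/21 of the subsidy.

Producer share = 4/21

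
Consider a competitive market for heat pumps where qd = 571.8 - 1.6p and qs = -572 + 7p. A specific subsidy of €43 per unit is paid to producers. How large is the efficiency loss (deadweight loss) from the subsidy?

Pre-subsidy: 571.8 - 1.6p = -572 + 7p gives p* = 133, q* = 359.
With the subsidy, sellers receive ps = pb + 43 for each unit, where pb is the price buyers pay.
Supply in terms of pb becomes qs = -572 + 7(pb + 43) = -271 + 7pb. Setting this equal to demand: 571.8 - 1.6pb = -271 + 7pb, so pb = 98.
Sellers receive ps = 98 + 43 = 141; q' = 571.8 − 1.6·98 = 415.
The subsidy expands output by 415 − 359 = 56 past the efficient level; on those units the gap between marginal cost and willingness to pay runs from 0 up to 43.
DWL = ½ × 43 × 56 = 1204.

Deadweight loss = €1204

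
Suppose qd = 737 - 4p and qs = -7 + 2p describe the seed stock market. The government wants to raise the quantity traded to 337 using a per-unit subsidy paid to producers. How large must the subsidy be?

Required subsidy s = 72 per unit

At q = 337, invert demand for the buyer price: pb = (737 − 337)/4 = 100; invert supply for the seller price: ps = (337 − (-7))/2 = 172.
The subsidy must fill the gap: s = ps − pb = 172 − 100 = 72.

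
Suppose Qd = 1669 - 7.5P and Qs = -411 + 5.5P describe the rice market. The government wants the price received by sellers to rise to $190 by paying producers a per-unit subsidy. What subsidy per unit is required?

Required subsidy s = $52 per unit

At a seller price of 190, quantity supplied is -411 + 5.5·190 = 634.
Buyers absorb 634 only when they pay Pb with 1669 − 7.5·Pb = 634, i.e. Pb = 138.
s = Ps − Pb = 190 − 138 = 52.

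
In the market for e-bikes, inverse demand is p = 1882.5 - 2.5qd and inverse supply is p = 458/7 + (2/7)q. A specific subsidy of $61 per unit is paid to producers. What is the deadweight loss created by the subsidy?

Pre-subsidy: 1882.5 - 2.5q = 458/7 + (2/7)q gives q* = 25439/39 and p* = 9820/39.
With the subsidy, sellers receive ps = pb + 61 for each unit, where pb is the price buyers pay.
On the curves, pb = 1882.5 - 2.5q and ps = 458/7 + (2/7)q; the wedge ps − pb = 61 gives 458/7 + (2/7)q − (1882.5 - 2.5q) = 61, so q' = 26293/39.
Then pb = 1882.5 − 2.5·(26293/39) = 7685/39 and ps = 458/7 + (2/7)·(26293/39) = 10064/39.
The subsidy expands output by 26293/39 − 25439/39 = 854/39 past the efficient level; on those units the gap between marginal cost and willingness to pay runs from 0 up to 61.
DWL = ½ × 61 × 854/39 = 26047/39.

Deadweight loss = 26047/39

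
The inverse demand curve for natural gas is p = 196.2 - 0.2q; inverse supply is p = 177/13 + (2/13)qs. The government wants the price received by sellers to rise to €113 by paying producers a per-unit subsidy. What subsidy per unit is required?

Required subsidy s = €46 per unit

At a seller price of 113, quantity supplied is -88.5 + 6.5·113 = 646.
Buyers absorb 646 only when they pay pb = 196.2 − 0.2·646 = 67.
s = ps − pb = 113 − 67 = 46.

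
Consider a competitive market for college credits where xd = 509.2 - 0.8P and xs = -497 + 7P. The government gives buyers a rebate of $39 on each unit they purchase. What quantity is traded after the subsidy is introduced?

Pre-subsidy: 509.2 - 0.8P = -497 + 7P gives P* = 129, x* = 406.
With the rebate, buyers effectively pay Pb = Ps − 39, where Ps is the price sellers receive.
Demand in terms of Ps becomes xd = 509.2 − 0.8(Ps − 39) = 540.4 - 0.8Ps. Setting this equal to supply: 540.4 - 0.8Ps = -497 + 7Ps, so Ps = 133.
Buyers pay Pb = 133 − 39 = 94; x' = -497 + 7·133 = 434.

x' = 434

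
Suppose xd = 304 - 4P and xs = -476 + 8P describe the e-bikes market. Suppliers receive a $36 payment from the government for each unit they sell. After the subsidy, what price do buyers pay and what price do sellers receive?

Pre-subsidy: 304 - 4P = -476 + 8P gives P* = 65, x* = 44.
With the subsidy, sellers receive Ps = Pb + 36 for each unit, where Pb is the price buyers pay.
Supply in terms of Pb becomes xs = -476 + 8(Pb + 36) = -188 + 8Pb. Setting this equal to demand: 304 - 4Pb = -188 + 8Pb, so Pb = 41.
Sellers receive Ps = 41 + 36 = 77; x' = 304 − 4·41 = 140.

Buyers pay $41; sellers receive $77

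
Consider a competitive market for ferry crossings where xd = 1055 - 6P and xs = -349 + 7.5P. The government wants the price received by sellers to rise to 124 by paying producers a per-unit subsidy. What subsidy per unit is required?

Required subsidy s = 45 per unit

At a seller price of 124, quantity supplied is -349 + 7.5·124 = 581.
Buyers absorb 581 only when they pay Pb with 1055 − 6·Pb = 581, i.e. Pb = 79.
s = Ps − Pb = 124 − 79 = 45.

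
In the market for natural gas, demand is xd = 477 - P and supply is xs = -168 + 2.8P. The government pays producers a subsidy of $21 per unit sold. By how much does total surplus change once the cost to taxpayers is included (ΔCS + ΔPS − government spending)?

Pre-subsidy: 477 - P = -168 + 2.8P gives P* = 3225/19, x* = 5838/19.
With the subsidy, sellers receive Ps = Pb + 21 for each unit, where Pb is the price buyers pay.
Supply in terms of Pb becomes xs = -168 + 2.8(Pb + 21) = -109.2 + 2.8Pb. Setting this equal to demand: 477 - Pb = -109.2 + 2.8Pb, so Pb = 2931/19.
Sellers receive Ps = 2931/19 + 21 = 3330/19; x' = 477 − 1·(2931/19) = 6132/19.
ΔCS = ½(5838/19 + 6132/19)(3225/19 − 2931/19) = 92610/19; ΔPS = ½(5838/19 + 6132/19)(3330/19 − 3225/19) = 33075/19.
Government spending = 21 × 6132/19 = 128772/19.
Net change = 92610/19 + 33075/19 − 128772/19 = -3087/19. The loss equals the DWL triangle ½·21·294/19.

Net change in total surplus = -3087/19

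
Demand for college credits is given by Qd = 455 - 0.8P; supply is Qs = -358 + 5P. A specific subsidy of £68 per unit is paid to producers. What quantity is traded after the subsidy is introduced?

Pre-subsidy: 455 - 0.8P = -358 + 5P gives P* = 4065/29, Q* = 9943/29.
With the subsidy, sellers receive Ps = Pb + 68 for each unit, where Pb is the price buyers pay.
Supply in terms of Pb becomes Qs = -358 + 5(Pb + 68) = -18 + 5Pb. Setting this equal to demand: 455 - 0.8Pb = -18 + 5Pb, so Pb = 2365/29.
Sellers receive Ps = 2365/29 + 68 = 4337/29; Q' = 455 − 0.8·(2365/29) = 11303/29.

Q' = 11303/29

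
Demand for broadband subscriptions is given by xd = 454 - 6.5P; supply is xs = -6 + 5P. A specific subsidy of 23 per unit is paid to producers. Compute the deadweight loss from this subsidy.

Pre-subsidy: 454 - 6.5P = -6 + 5P gives P* = 40, x* = 194.
With the subsidy, sellers receive Ps = Pb + 23 for each unit, where Pb is the price buyers pay.
Supply in terms of Pb becomes xs = -6 + 5(Pb + 23) = 109 + 5Pb. Setting this equal to demand: 454 - 6.5Pb = 109 + 5Pb, so Pb = 30.
Sellers receive Ps = 30 + 23 = 53; x' = 454 − 6.5·30 = 259.
The subsidy expands output by 259 − 194 = 65 past the efficient level; on those units the gap between marginal cost and willingness to pay runs from 0 up to 23.
DWL = ½ × 23 × 65 = 747.5.

Deadweight loss = 747.5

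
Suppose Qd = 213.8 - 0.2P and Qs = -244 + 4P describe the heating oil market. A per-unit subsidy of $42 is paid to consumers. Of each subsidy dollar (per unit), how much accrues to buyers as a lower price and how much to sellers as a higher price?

Buyers gain $40 per unit; sellers gain $2 per unit

Pre-subsidy: 213.8 - 0.2P = -244 + 4P gives P* = 109, Q* = 192.
With the rebate, buyers effectively pay Pb = Ps − 42, where Ps is the price sellers receive.
Demand in terms of Ps becomes Qd = 213.8 − 0.2(Ps − 42) = 222.2 - 0.2Ps. Setting this equal to supply: 222.2 - 0.2Ps = -244 + 4Ps, so Ps = 111.
Buyers pay Pb = 111 − 42 = 69; Q' = -244 + 4·111 = 200.
Buyers' price falls by P* − Pb = 109 − 69 = 40; sellers' price rises by Ps − P* = 111 − 109 = 2.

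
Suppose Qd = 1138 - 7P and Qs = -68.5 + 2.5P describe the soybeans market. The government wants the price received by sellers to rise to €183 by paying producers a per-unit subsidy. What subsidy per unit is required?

At a seller price of 183, quantity supplied is -68.5 + 2.5·183 = 389.
Buyers absorb 389 only when they pay Pb with 1138 − 7·Pb = 389, i.e. Pb = 107.
s = Ps − Pb = 183 − 107 = 76.

Required subsidy s = €76 per unit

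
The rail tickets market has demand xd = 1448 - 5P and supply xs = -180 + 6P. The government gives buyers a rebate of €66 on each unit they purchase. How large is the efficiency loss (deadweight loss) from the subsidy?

Deadweight loss = €5940

Pre-subsidy: 1448 - 5P = -180 + 6P gives P* = 148, x* = 708.
With the rebate, buyers effectively pay Pb = Ps − 66, where Ps is the price sellers receive.
Demand in terms of Ps becomes xd = 1448 − 5(Ps − 66) = 1778 - 5Ps. Setting this equal to supply: 1778 - 5Ps = -180 + 6Ps, so Ps = 178.
Buyers pay Pb = 178 − 66 = 112; x' = -180 + 6·178 = 888.
The subsidy expands output by 888 − 708 = 180 past the efficient level; on those units the gap between marginal cost and willingness to pay runs from 0 up to 66.
DWL = ½ × 66 × 180 = 5940.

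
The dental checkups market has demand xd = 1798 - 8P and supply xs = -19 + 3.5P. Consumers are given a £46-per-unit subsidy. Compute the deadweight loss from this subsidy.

Deadweight loss = £2576

Pre-subsidy: 1798 - 8P = -19 + 3.5P gives P* = 158, x* = 534.
With the rebate, buyers effectively pay Pb = Ps − 46, where Ps is the price sellers receive.
Demand in terms of Ps becomes xd = 1798 − 8(Ps − 46) = 2166 - 8Ps. Setting this equal to supply: 2166 - 8Ps = -19 + 3.5Ps, so Ps = 190.
Buyers pay Pb = 190 − 46 = 144; x' = -19 + 3.5·190 = 646.
The subsidy expands output by 646 − 534 = 112 past the efficient level; on those units the gap between marginal cost and willingness to pay runs from 0 up to 46.
DWL = ½ × 46 × 112 = 2576.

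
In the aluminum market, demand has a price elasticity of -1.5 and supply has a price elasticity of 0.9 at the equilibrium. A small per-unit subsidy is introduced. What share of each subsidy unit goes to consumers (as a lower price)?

Consumer share = 0.375

For a small subsidy around the equilibrium, the benefit split depends on the relative slopes, which at a point are proportional to the elasticities.
Buyer share = εs/(εs + |εd|) = 0.9/(0.9 + 1.5) = 0.375; seller share = |εd|/(εs + |εd|) = 0.625.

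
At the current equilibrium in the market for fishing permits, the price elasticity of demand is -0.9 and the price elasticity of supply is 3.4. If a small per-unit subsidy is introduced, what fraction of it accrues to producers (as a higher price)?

Producer share = 9/43

For a small subsidy around the equilibrium, the benefit split depends on the relative slopes, which at a point are proportional to the elasticities.
Buyer share = εs/(εs + |εd|) = 3.4/(3.4 + 0.9) = 34/43; seller share = |εd|/(εs + |εd|) = 9/43.
So producers capture 9/43 of the subsidy.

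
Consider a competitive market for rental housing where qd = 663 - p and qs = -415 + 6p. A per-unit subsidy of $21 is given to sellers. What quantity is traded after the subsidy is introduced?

q' = 527

Pre-subsidy: 663 - p = -415 + 6p gives p* = 154, q* = 509.
With the subsidy, sellers receive ps = pb + 21 for each unit, where pb is the price buyers pay.
Supply in terms of pb becomes qs = -415 + 6(pb + 21) = -289 + 6pb. Setting this equal to demand: 663 - pb = -289 + 6pb, so pb = 136.
Sellers receive ps = 136 + 21 = 157; q' = 663 − 1·136 = 527.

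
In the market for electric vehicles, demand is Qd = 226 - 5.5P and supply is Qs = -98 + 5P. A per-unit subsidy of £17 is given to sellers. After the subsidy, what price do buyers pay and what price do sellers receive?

Pre-subsidy: 226 - 5.5P = -98 + 5P gives P* = 216/7, Q* = 394/7.
With the subsidy, sellers receive Ps = Pb + 17 for each unit, where Pb is the price buyers pay.
Supply in terms of Pb becomes Qs = -98 + 5(Pb + 17) = -13 + 5Pb. Setting this equal to demand: 226 - 5.5Pb = -13 + 5Pb, so Pb = 478/21.
Sellers receive Ps = 478/21 + 17 = 835/21; Q' = 226 − 5.5·(478/21) = 2117/21.

Buyers pay 478/21; sellers receive 835/21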